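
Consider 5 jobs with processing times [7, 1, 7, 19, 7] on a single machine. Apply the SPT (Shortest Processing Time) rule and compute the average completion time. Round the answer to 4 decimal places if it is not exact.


Sort jobs by processing time (SPT order): [1, 7, 7, 7, 19]
Compute completion times sequentially:
  Job 1: processing = 1, completes at 1
  Job 2: processing = 7, completes at 8
  Job 3: processing = 7, completes at 15
  Job 4: processing = 7, completes at 22
  Job 5: processing = 19, completes at 41
Sum of completion times = 87
Average completion time = 87/5 = 17.4

17.4


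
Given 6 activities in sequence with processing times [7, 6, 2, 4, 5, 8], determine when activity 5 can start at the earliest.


Activity 5 starts after activities 1 through 4 complete.
Predecessor durations: [7, 6, 2, 4]
ES = 7 + 6 + 2 + 4 = 19

19


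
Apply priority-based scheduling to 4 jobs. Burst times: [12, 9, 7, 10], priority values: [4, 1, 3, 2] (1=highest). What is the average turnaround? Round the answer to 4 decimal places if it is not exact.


Sort by priority (ascending = highest first):
Order: [(1, 9), (2, 10), (3, 7), (4, 12)]
Completion times:
  Priority 1, burst=9, C=9
  Priority 2, burst=10, C=19
  Priority 3, burst=7, C=26
  Priority 4, burst=12, C=38
Average turnaround = 92/4 = 23.0

23.0


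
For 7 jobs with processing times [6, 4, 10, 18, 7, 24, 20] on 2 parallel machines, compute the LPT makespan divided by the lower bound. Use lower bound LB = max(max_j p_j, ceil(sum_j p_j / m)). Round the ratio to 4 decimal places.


LPT order: [24, 20, 18, 10, 7, 6, 4]
Machine loads after assignment: [45, 44]
LPT makespan = 45
Lower bound = max(max_job, ceil(total/2)) = max(24, 45) = 45
Ratio = 45 / 45 = 1.0

1.0


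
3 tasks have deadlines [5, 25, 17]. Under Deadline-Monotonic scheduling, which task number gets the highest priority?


Sort tasks by relative deadline (ascending):
  Task 1: deadline = 5
  Task 3: deadline = 17
  Task 2: deadline = 25
Priority order (highest first): [1, 3, 2]
Highest priority task = 1

1


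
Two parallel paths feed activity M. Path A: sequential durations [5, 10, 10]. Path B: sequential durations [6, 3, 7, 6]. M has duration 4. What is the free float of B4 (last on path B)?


ES(B4) = sum of predecessors on chain B = 16
EF(B4) = ES + duration = 16 + 6 = 22
Successor of B4 is M. ES(M) = max(sum(A), sum(B)) = max(25, 22) = 25
Free float = ES(successor) - EF(current) = 25 - 22 = 3

3


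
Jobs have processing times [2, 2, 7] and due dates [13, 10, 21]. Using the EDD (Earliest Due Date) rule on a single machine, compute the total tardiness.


Sort by due date (EDD order): [(2, 10), (2, 13), (7, 21)]
Compute completion times and tardiness:
  Job 1: p=2, d=10, C=2, tardiness=max(0,2-10)=0
  Job 2: p=2, d=13, C=4, tardiness=max(0,4-13)=0
  Job 3: p=7, d=21, C=11, tardiness=max(0,11-21)=0
Total tardiness = 0

0


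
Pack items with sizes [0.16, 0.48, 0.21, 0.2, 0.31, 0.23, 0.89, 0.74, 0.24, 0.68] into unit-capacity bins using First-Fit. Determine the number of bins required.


Place items sequentially using First-Fit:
  Item 0.16 -> new Bin 1
  Item 0.48 -> Bin 1 (now 0.64)
  Item 0.21 -> Bin 1 (now 0.85)
  Item 0.2 -> new Bin 2
  Item 0.31 -> Bin 2 (now 0.51)
  Item 0.23 -> Bin 2 (now 0.74)
  Item 0.89 -> new Bin 3
  Item 0.74 -> new Bin 4
  Item 0.24 -> Bin 2 (now 0.98)
  Item 0.68 -> new Bin 5
Total bins used = 5

5


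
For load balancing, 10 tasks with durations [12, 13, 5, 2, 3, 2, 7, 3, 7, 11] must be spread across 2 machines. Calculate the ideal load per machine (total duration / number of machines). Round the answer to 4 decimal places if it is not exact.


Total processing time = 12 + 13 + 5 + 2 + 3 + 2 + 7 + 3 + 7 + 11 = 65
Number of machines = 2
Ideal balanced load = 65 / 2 = 32.5

32.5


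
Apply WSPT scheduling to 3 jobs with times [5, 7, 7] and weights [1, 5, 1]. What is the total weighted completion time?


Compute p/w ratios and sort ascending (WSPT): [(7, 5), (5, 1), (7, 1)]
Compute weighted completion times:
  Job (p=7,w=5): C=7, w*C=5*7=35
  Job (p=5,w=1): C=12, w*C=1*12=12
  Job (p=7,w=1): C=19, w*C=1*19=19
Total weighted completion time = 66

66


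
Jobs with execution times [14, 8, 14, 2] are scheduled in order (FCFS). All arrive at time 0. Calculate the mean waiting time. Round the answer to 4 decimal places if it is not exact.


FCFS order (as given): [14, 8, 14, 2]
Waiting times:
  Job 1: wait = 0
  Job 2: wait = 14
  Job 3: wait = 22
  Job 4: wait = 36
Sum of waiting times = 72
Average waiting time = 72/4 = 18.0

18.0


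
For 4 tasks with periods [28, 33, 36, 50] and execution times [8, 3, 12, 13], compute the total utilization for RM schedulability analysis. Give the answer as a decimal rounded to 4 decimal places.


Compute individual utilizations (exact fractions):
  Task 1: C/T = 8/28 = 2/7 (approx. 0.2857)
  Task 2: C/T = 3/33 = 1/11 (approx. 0.0909)
  Task 3: C/T = 12/36 = 1/3 (approx. 0.3333)
  Task 4: C/T = 13/50 (approx. 0.26)
Total utilization U = 2/7 + 1/11 + 1/3 + 13/50 = 11203/11550
Rounded to 4 decimal places: U = 0.9700
RM (Liu & Layland) bound for 4 tasks = 0.756828; compare with U = 11203/11550 (approx. 0.969957)
bound < U <= 1, so the RM sufficient condition is not met (inconclusive; an exact test such as response-time analysis is needed).

0.9700


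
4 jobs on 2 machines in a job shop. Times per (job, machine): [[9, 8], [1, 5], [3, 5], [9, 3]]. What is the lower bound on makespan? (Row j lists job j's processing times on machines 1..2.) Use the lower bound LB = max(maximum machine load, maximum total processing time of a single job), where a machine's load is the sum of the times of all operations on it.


Machine loads:
  Machine 1: 9 + 1 + 3 + 9 = 22
  Machine 2: 8 + 5 + 5 + 3 = 21
Max machine load = 22
Job totals:
  Job 1: 17
  Job 2: 6
  Job 3: 8
  Job 4: 12
Max job total = 17
Lower bound = max(22, 17) = 22

22


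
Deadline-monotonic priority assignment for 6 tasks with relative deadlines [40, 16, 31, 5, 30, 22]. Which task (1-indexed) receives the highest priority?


Sort tasks by relative deadline (ascending):
  Task 4: deadline = 5
  Task 2: deadline = 16
  Task 6: deadline = 22
  Task 5: deadline = 30
  Task 3: deadline = 31
  Task 1: deadline = 40
Priority order (highest first): [4, 2, 6, 5, 3, 1]
Highest priority task = 4

4


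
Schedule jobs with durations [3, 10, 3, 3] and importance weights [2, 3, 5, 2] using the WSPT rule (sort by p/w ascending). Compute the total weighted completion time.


Compute p/w ratios and sort ascending (WSPT): [(3, 5), (3, 2), (3, 2), (10, 3)]
Compute weighted completion times:
  Job (p=3,w=5): C=3, w*C=5*3=15
  Job (p=3,w=2): C=6, w*C=2*6=12
  Job (p=3,w=2): C=9, w*C=2*9=18
  Job (p=10,w=3): C=19, w*C=3*19=57
Total weighted completion time = 102

102


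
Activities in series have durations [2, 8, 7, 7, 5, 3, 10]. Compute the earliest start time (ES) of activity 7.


Activity 7 starts after activities 1 through 6 complete.
Predecessor durations: [2, 8, 7, 7, 5, 3]
ES = 2 + 8 + 7 + 7 + 5 + 3 = 32

32


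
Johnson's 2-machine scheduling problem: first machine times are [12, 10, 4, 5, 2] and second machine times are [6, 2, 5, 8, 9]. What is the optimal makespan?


Apply Johnson's rule:
  Group 1 (a <= b): [(5, 2, 9), (3, 4, 5), (4, 5, 8)]
  Group 2 (a > b): [(1, 12, 6), (2, 10, 2)]
Optimal job order: [5, 3, 4, 1, 2]
Schedule:
  Job 5: M1 done at 2, M2 done at 11
  Job 3: M1 done at 6, M2 done at 16
  Job 4: M1 done at 11, M2 done at 24
  Job 1: M1 done at 23, M2 done at 30
  Job 2: M1 done at 33, M2 done at 35
Makespan = 35

35


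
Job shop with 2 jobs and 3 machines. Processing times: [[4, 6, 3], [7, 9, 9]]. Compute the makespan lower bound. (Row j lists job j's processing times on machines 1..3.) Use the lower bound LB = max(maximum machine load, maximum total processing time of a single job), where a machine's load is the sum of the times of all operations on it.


Machine loads:
  Machine 1: 4 + 7 = 11
  Machine 2: 6 + 9 = 15
  Machine 3: 3 + 9 = 12
Max machine load = 15
Job totals:
  Job 1: 13
  Job 2: 25
Max job total = 25
Lower bound = max(15, 25) = 25

25


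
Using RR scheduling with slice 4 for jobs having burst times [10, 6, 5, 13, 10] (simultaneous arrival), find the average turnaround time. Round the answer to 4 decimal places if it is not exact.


Time quantum = 4
Execution trace:
  J1 runs 4 units, time = 4
  J2 runs 4 units, time = 8
  J3 runs 4 units, time = 12
  J4 runs 4 units, time = 16
  J5 runs 4 units, time = 20
  J1 runs 4 units, time = 24
  J2 runs 2 units, time = 26
  J3 runs 1 units, time = 27
  J4 runs 4 units, time = 31
  J5 runs 4 units, time = 35
  J1 runs 2 units, time = 37
  J4 runs 4 units, time = 41
  J5 runs 2 units, time = 43
  J4 runs 1 units, time = 44
Finish times: [37, 26, 27, 44, 43]
Average turnaround = 177/5 = 35.4

35.4


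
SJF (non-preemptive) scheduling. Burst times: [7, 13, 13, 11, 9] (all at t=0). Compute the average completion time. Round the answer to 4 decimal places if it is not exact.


SJF order (ascending): [7, 9, 11, 13, 13]
Completion times:
  Job 1: burst=7, C=7
  Job 2: burst=9, C=16
  Job 3: burst=11, C=27
  Job 4: burst=13, C=40
  Job 5: burst=13, C=53
Average completion = 143/5 = 28.6

28.6


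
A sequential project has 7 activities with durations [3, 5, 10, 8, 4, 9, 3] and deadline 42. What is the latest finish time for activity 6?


LF(activity 6) = deadline - sum of successor durations
Successors: activities 7 through 7 with durations [3]
Sum of successor durations = 3
LF = 42 - 3 = 39

39


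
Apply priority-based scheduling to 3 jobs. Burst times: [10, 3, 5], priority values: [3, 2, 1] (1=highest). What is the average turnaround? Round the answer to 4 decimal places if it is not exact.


Sort by priority (ascending = highest first):
Order: [(1, 5), (2, 3), (3, 10)]
Completion times:
  Priority 1, burst=5, C=5
  Priority 2, burst=3, C=8
  Priority 3, burst=10, C=18
Average turnaround = 31/3 = 10.3333

10.3333


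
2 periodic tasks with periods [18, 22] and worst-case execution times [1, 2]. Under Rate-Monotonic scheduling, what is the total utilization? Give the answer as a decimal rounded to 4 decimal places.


Compute individual utilizations (exact fractions):
  Task 1: C/T = 1/18 (approx. 0.0556)
  Task 2: C/T = 2/22 = 1/11 (approx. 0.0909)
Total utilization U = 1/18 + 1/11 = 29/198
Rounded to 4 decimal places: U = 0.1465
RM (Liu & Layland) bound for 2 tasks = 0.828427; compare with U = 29/198 (approx. 0.146465)
U <= bound, so schedulable by RM sufficient condition.

0.1465


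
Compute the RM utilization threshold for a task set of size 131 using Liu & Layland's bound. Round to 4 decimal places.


Compute 2^(1/131) = 1.0053052230
Subtract 1: 1.0053052230 - 1 = 0.0053052230
Multiply by n: 131 * 0.0053052230 = 0.6949842130
Round to 4 dp: 0.6950

0.6950


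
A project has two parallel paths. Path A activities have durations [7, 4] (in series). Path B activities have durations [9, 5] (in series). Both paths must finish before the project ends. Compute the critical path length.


Path A total = 7 + 4 = 11
Path B total = 9 + 5 = 14
Critical path = longest path = max(11, 14) = 14

14


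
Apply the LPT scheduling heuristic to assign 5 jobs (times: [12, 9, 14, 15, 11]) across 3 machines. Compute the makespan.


Sort jobs in decreasing order (LPT): [15, 14, 12, 11, 9]
Assign each job to the least loaded machine:
  Machine 1: jobs [15], load = 15
  Machine 2: jobs [14, 9], load = 23
  Machine 3: jobs [12, 11], load = 23
Makespan = max load = 23

23


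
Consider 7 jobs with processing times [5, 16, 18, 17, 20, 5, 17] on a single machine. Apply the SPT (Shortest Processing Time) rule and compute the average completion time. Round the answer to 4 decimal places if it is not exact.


Sort jobs by processing time (SPT order): [5, 5, 16, 17, 17, 18, 20]
Compute completion times sequentially:
  Job 1: processing = 5, completes at 5
  Job 2: processing = 5, completes at 10
  Job 3: processing = 16, completes at 26
  Job 4: processing = 17, completes at 43
  Job 5: processing = 17, completes at 60
  Job 6: processing = 18, completes at 78
  Job 7: processing = 20, completes at 98
Sum of completion times = 320
Average completion time = 320/7 = 45.7143

45.7143


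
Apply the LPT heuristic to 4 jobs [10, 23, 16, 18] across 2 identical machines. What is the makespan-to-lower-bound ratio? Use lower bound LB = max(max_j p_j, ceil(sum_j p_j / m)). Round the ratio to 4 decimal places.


LPT order: [23, 18, 16, 10]
Machine loads after assignment: [33, 34]
LPT makespan = 34
Lower bound = max(max_job, ceil(total/2)) = max(23, 34) = 34
Ratio = 34 / 34 = 1.0

1.0


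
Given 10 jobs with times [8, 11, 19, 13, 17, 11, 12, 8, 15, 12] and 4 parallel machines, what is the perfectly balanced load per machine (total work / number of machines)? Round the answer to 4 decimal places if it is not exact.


Total processing time = 8 + 11 + 19 + 13 + 17 + 11 + 12 + 8 + 15 + 12 = 126
Number of machines = 4
Ideal balanced load = 126 / 4 = 31.5

31.5


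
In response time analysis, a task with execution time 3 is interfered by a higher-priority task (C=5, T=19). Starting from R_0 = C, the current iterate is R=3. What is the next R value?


R_next = C + ceil(R_prev / T_hp) * C_hp
ceil(3 / 19) = ceil(0.1579) = 1
Interference = 1 * 5 = 5
R_next = 3 + 5 = 8

8


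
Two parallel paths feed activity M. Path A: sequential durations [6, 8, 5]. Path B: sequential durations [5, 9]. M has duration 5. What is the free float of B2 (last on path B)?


ES(B2) = sum of predecessors on chain B = 5
EF(B2) = ES + duration = 5 + 9 = 14
Successor of B2 is M. ES(M) = max(sum(A), sum(B)) = max(19, 14) = 19
Free float = ES(successor) - EF(current) = 19 - 14 = 5

5


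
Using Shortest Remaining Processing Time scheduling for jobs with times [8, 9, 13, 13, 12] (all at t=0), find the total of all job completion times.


Since all jobs arrive at t=0, SRPT equals SPT ordering.
SPT order: [8, 9, 12, 13, 13]
Completion times:
  Job 1: p=8, C=8
  Job 2: p=9, C=17
  Job 3: p=12, C=29
  Job 4: p=13, C=42
  Job 5: p=13, C=55
Total completion time = 8 + 17 + 29 + 42 + 55 = 151

151


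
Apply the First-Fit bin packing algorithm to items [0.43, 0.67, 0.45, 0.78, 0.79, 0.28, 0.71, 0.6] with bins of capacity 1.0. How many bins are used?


Place items sequentially using First-Fit:
  Item 0.43 -> new Bin 1
  Item 0.67 -> new Bin 2
  Item 0.45 -> Bin 1 (now 0.88)
  Item 0.78 -> new Bin 3
  Item 0.79 -> new Bin 4
  Item 0.28 -> Bin 2 (now 0.95)
  Item 0.71 -> new Bin 5
  Item 0.6 -> new Bin 6
Total bins used = 6

6


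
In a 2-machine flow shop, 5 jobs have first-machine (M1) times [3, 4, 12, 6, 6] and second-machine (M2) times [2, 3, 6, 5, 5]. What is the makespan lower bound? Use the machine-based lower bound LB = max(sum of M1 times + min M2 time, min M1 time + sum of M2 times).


LB1 = sum(M1 times) + min(M2 times) = 31 + 2 = 33
LB2 = min(M1 times) + sum(M2 times) = 3 + 21 = 24
Lower bound = max(LB1, LB2) = max(33, 24) = 33

33


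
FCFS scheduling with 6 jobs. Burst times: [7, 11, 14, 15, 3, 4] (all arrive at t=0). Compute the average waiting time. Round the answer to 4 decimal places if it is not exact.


FCFS order (as given): [7, 11, 14, 15, 3, 4]
Waiting times:
  Job 1: wait = 0
  Job 2: wait = 7
  Job 3: wait = 18
  Job 4: wait = 32
  Job 5: wait = 47
  Job 6: wait = 50
Sum of waiting times = 154
Average waiting time = 154/6 = 25.6667

25.6667


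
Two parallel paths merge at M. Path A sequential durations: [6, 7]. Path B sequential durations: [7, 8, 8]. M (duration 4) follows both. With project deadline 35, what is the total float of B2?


Forward pass: ES(B2) = sum of predecessors on chain B = 7
EF = ES + duration = 7 + 8 = 15
Backward pass: LF(M) = deadline = 35; LS(M) = 35 - 4 = 31
LF(B2) = LS(M) - sum(successors on chain B) = 31 - 8 = 23
LS = LF - duration = 23 - 8 = 15
Total float = LS - ES = 15 - 7 = 8

8


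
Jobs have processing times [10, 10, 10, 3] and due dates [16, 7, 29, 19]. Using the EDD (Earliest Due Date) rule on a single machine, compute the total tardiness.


Sort by due date (EDD order): [(10, 7), (10, 16), (3, 19), (10, 29)]
Compute completion times and tardiness:
  Job 1: p=10, d=7, C=10, tardiness=max(0,10-7)=3
  Job 2: p=10, d=16, C=20, tardiness=max(0,20-16)=4
  Job 3: p=3, d=19, C=23, tardiness=max(0,23-19)=4
  Job 4: p=10, d=29, C=33, tardiness=max(0,33-29)=4
Total tardiness = 15

15


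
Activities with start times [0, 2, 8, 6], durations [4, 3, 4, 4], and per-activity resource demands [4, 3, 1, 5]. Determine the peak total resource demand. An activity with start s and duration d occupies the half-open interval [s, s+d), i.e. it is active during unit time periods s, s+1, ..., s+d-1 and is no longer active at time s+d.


Each activity i is active on [start_i, start_i + duration_i).
Compute total resource usage per time slot:
  t=0: active resources = [4], total = 4
  t=1: active resources = [4], total = 4
  t=2: active resources = [4, 3], total = 7
  t=3: active resources = [4, 3], total = 7
  t=4: active resources = [3], total = 3
  t=5: active resources = [], total = 0
  t=6: active resources = [5], total = 5
  t=7: active resources = [5], total = 5
  t=8: active resources = [1, 5], total = 6
  t=9: active resources = [1, 5], total = 6
  t=10: active resources = [1], total = 1
  t=11: active resources = [1], total = 1
Peak resource demand = 7

7


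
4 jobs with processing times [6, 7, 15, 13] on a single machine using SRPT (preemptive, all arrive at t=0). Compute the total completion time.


Since all jobs arrive at t=0, SRPT equals SPT ordering.
SPT order: [6, 7, 13, 15]
Completion times:
  Job 1: p=6, C=6
  Job 2: p=7, C=13
  Job 3: p=13, C=26
  Job 4: p=15, C=41
Total completion time = 6 + 13 + 26 + 41 = 86

86


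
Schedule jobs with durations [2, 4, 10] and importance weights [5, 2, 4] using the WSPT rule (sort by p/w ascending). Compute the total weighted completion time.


Compute p/w ratios and sort ascending (WSPT): [(2, 5), (4, 2), (10, 4)]
Compute weighted completion times:
  Job (p=2,w=5): C=2, w*C=5*2=10
  Job (p=4,w=2): C=6, w*C=2*6=12
  Job (p=10,w=4): C=16, w*C=4*16=64
Total weighted completion time = 86

86


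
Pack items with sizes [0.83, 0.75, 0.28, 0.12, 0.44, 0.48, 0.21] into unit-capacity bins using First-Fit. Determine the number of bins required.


Place items sequentially using First-Fit:
  Item 0.83 -> new Bin 1
  Item 0.75 -> new Bin 2
  Item 0.28 -> new Bin 3
  Item 0.12 -> Bin 1 (now 0.95)
  Item 0.44 -> Bin 3 (now 0.72)
  Item 0.48 -> new Bin 4
  Item 0.21 -> Bin 2 (now 0.96)
Total bins used = 4

4


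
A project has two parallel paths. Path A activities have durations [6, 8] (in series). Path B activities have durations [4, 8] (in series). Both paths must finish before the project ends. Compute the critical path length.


Path A total = 6 + 8 = 14
Path B total = 4 + 8 = 12
Critical path = longest path = max(14, 12) = 14

14


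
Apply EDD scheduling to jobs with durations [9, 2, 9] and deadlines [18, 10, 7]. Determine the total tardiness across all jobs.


Sort by due date (EDD order): [(9, 7), (2, 10), (9, 18)]
Compute completion times and tardiness:
  Job 1: p=9, d=7, C=9, tardiness=max(0,9-7)=2
  Job 2: p=2, d=10, C=11, tardiness=max(0,11-10)=1
  Job 3: p=9, d=18, C=20, tardiness=max(0,20-18)=2
Total tardiness = 5

5


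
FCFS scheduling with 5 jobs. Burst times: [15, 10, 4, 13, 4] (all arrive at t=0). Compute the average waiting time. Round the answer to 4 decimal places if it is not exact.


FCFS order (as given): [15, 10, 4, 13, 4]
Waiting times:
  Job 1: wait = 0
  Job 2: wait = 15
  Job 3: wait = 25
  Job 4: wait = 29
  Job 5: wait = 42
Sum of waiting times = 111
Average waiting time = 111/5 = 22.2

22.2


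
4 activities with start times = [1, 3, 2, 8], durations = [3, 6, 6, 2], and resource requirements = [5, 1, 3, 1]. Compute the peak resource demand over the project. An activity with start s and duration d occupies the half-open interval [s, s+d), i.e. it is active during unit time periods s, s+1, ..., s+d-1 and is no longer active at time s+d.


Each activity i is active on [start_i, start_i + duration_i).
Compute total resource usage per time slot:
  t=0: active resources = [], total = 0
  t=1: active resources = [5], total = 5
  t=2: active resources = [5, 3], total = 8
  t=3: active resources = [5, 1, 3], total = 9
  t=4: active resources = [1, 3], total = 4
  t=5: active resources = [1, 3], total = 4
  t=6: active resources = [1, 3], total = 4
  t=7: active resources = [1, 3], total = 4
  t=8: active resources = [1, 1], total = 2
  t=9: active resources = [1], total = 1
Peak resource demand = 9

9


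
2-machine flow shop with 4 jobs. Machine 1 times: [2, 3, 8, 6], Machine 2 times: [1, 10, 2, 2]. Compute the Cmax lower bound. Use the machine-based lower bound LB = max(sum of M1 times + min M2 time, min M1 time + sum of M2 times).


LB1 = sum(M1 times) + min(M2 times) = 19 + 1 = 20
LB2 = min(M1 times) + sum(M2 times) = 2 + 15 = 17
Lower bound = max(LB1, LB2) = max(20, 17) = 20

20


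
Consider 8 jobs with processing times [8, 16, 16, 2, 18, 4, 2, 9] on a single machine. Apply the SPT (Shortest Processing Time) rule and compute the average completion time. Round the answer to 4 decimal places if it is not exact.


Sort jobs by processing time (SPT order): [2, 2, 4, 8, 9, 16, 16, 18]
Compute completion times sequentially:
  Job 1: processing = 2, completes at 2
  Job 2: processing = 2, completes at 4
  Job 3: processing = 4, completes at 8
  Job 4: processing = 8, completes at 16
  Job 5: processing = 9, completes at 25
  Job 6: processing = 16, completes at 41
  Job 7: processing = 16, completes at 57
  Job 8: processing = 18, completes at 75
Sum of completion times = 228
Average completion time = 228/8 = 28.5

28.5


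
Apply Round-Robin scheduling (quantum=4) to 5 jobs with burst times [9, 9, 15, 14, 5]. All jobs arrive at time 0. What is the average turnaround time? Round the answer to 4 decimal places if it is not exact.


Time quantum = 4
Execution trace:
  J1 runs 4 units, time = 4
  J2 runs 4 units, time = 8
  J3 runs 4 units, time = 12
  J4 runs 4 units, time = 16
  J5 runs 4 units, time = 20
  J1 runs 4 units, time = 24
  J2 runs 4 units, time = 28
  J3 runs 4 units, time = 32
  J4 runs 4 units, time = 36
  J5 runs 1 units, time = 37
  J1 runs 1 units, time = 38
  J2 runs 1 units, time = 39
  J3 runs 4 units, time = 43
  J4 runs 4 units, time = 47
  J3 runs 3 units, time = 50
  J4 runs 2 units, time = 52
Finish times: [38, 39, 50, 52, 37]
Average turnaround = 216/5 = 43.2

43.2


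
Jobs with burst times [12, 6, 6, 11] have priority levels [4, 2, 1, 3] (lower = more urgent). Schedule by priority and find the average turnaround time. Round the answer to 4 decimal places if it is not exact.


Sort by priority (ascending = highest first):
Order: [(1, 6), (2, 6), (3, 11), (4, 12)]
Completion times:
  Priority 1, burst=6, C=6
  Priority 2, burst=6, C=12
  Priority 3, burst=11, C=23
  Priority 4, burst=12, C=35
Average turnaround = 76/4 = 19.0

19.0


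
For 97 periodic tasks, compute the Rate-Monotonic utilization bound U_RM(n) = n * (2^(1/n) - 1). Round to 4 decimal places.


Compute 2^(1/97) = 1.0071714397
Subtract 1: 1.0071714397 - 1 = 0.0071714397
Multiply by n: 97 * 0.0071714397 = 0.6956296509
Round to 4 dp: 0.6956

0.6956


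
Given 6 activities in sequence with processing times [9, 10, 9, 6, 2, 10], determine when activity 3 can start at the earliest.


Activity 3 starts after activities 1 through 2 complete.
Predecessor durations: [9, 10]
ES = 9 + 10 = 19

19


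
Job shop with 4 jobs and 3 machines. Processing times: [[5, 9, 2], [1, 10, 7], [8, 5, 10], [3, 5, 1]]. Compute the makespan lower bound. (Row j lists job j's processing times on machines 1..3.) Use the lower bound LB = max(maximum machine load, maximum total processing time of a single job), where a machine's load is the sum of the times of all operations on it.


Machine loads:
  Machine 1: 5 + 1 + 8 + 3 = 17
  Machine 2: 9 + 10 + 5 + 5 = 29
  Machine 3: 2 + 7 + 10 + 1 = 20
Max machine load = 29
Job totals:
  Job 1: 16
  Job 2: 18
  Job 3: 23
  Job 4: 9
Max job total = 23
Lower bound = max(29, 23) = 29

29


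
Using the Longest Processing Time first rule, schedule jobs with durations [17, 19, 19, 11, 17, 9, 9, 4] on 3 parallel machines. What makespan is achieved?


Sort jobs in decreasing order (LPT): [19, 19, 17, 17, 11, 9, 9, 4]
Assign each job to the least loaded machine:
  Machine 1: jobs [19, 11, 4], load = 34
  Machine 2: jobs [19, 9, 9], load = 37
  Machine 3: jobs [17, 17], load = 34
Makespan = max load = 37

37


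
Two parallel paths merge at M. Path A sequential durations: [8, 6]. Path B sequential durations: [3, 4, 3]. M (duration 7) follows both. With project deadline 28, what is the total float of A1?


Forward pass: ES(A1) = sum of predecessors on chain A = 0
EF = ES + duration = 0 + 8 = 8
Backward pass: LF(M) = deadline = 28; LS(M) = 28 - 7 = 21
LF(A1) = LS(M) - sum(successors on chain A) = 21 - 6 = 15
LS = LF - duration = 15 - 8 = 7
Total float = LS - ES = 7 - 0 = 7

7


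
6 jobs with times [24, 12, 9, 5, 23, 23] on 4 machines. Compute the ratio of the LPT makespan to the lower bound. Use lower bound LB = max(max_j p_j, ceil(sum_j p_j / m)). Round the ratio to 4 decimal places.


LPT order: [24, 23, 23, 12, 9, 5]
Machine loads after assignment: [24, 23, 23, 26]
LPT makespan = 26
Lower bound = max(max_job, ceil(total/4)) = max(24, 24) = 24
Ratio = 26 / 24 = 1.0833

1.0833


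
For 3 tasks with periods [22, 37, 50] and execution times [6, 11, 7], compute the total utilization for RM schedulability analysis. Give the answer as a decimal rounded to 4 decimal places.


Compute individual utilizations (exact fractions):
  Task 1: C/T = 6/22 = 3/11 (approx. 0.2727)
  Task 2: C/T = 11/37 (approx. 0.2973)
  Task 3: C/T = 7/50 (approx. 0.14)
Total utilization U = 3/11 + 11/37 + 7/50 = 14449/20350
Rounded to 4 decimal places: U = 0.7100
RM (Liu & Layland) bound for 3 tasks = 0.779763; compare with U = 14449/20350 (approx. 0.710025)
U <= bound, so schedulable by RM sufficient condition.

0.7100


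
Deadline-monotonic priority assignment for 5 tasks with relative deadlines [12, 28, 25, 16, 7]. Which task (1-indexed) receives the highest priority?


Sort tasks by relative deadline (ascending):
  Task 5: deadline = 7
  Task 1: deadline = 12
  Task 4: deadline = 16
  Task 3: deadline = 25
  Task 2: deadline = 28
Priority order (highest first): [5, 1, 4, 3, 2]
Highest priority task = 5

5


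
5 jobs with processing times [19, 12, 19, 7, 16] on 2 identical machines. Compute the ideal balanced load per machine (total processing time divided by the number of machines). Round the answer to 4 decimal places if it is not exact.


Total processing time = 19 + 12 + 19 + 7 + 16 = 73
Number of machines = 2
Ideal balanced load = 73 / 2 = 36.5

36.5


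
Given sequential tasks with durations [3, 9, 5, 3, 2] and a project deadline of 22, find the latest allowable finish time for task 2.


LF(activity 2) = deadline - sum of successor durations
Successors: activities 3 through 5 with durations [5, 3, 2]
Sum of successor durations = 10
LF = 22 - 10 = 12

12


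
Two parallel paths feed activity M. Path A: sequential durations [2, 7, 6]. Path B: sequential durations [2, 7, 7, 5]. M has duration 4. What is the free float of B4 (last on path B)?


ES(B4) = sum of predecessors on chain B = 16
EF(B4) = ES + duration = 16 + 5 = 21
Successor of B4 is M. ES(M) = max(sum(A), sum(B)) = max(15, 21) = 21
Free float = ES(successor) - EF(current) = 21 - 21 = 0

0


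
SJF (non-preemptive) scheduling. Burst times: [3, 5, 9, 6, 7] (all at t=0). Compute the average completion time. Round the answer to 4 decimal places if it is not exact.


SJF order (ascending): [3, 5, 6, 7, 9]
Completion times:
  Job 1: burst=3, C=3
  Job 2: burst=5, C=8
  Job 3: burst=6, C=14
  Job 4: burst=7, C=21
  Job 5: burst=9, C=30
Average completion = 76/5 = 15.2

15.2


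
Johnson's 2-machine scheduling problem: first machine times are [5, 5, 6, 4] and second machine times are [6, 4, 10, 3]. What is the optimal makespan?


Apply Johnson's rule:
  Group 1 (a <= b): [(1, 5, 6), (3, 6, 10)]
  Group 2 (a > b): [(2, 5, 4), (4, 4, 3)]
Optimal job order: [1, 3, 2, 4]
Schedule:
  Job 1: M1 done at 5, M2 done at 11
  Job 3: M1 done at 11, M2 done at 21
  Job 2: M1 done at 16, M2 done at 25
  Job 4: M1 done at 20, M2 done at 28
Makespan = 28

28


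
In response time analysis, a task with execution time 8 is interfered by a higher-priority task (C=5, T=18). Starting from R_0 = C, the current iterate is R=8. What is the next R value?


R_next = C + ceil(R_prev / T_hp) * C_hp
ceil(8 / 18) = ceil(0.4444) = 1
Interference = 1 * 5 = 5
R_next = 8 + 5 = 13

13


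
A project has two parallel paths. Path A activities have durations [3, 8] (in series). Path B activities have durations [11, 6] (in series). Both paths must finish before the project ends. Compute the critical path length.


Path A total = 3 + 8 = 11
Path B total = 11 + 6 = 17
Critical path = longest path = max(11, 17) = 17

17


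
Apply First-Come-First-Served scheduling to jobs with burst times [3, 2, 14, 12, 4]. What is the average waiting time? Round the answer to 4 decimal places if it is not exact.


FCFS order (as given): [3, 2, 14, 12, 4]
Waiting times:
  Job 1: wait = 0
  Job 2: wait = 3
  Job 3: wait = 5
  Job 4: wait = 19
  Job 5: wait = 31
Sum of waiting times = 58
Average waiting time = 58/5 = 11.6

11.6


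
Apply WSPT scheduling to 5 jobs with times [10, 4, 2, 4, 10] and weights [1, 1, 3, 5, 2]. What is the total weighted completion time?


Compute p/w ratios and sort ascending (WSPT): [(2, 3), (4, 5), (4, 1), (10, 2), (10, 1)]
Compute weighted completion times:
  Job (p=2,w=3): C=2, w*C=3*2=6
  Job (p=4,w=5): C=6, w*C=5*6=30
  Job (p=4,w=1): C=10, w*C=1*10=10
  Job (p=10,w=2): C=20, w*C=2*20=40
  Job (p=10,w=1): C=30, w*C=1*30=30
Total weighted completion time = 116

116


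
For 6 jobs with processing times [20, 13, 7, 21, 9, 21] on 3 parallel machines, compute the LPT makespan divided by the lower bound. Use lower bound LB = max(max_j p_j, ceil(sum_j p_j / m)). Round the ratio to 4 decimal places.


LPT order: [21, 21, 20, 13, 9, 7]
Machine loads after assignment: [30, 28, 33]
LPT makespan = 33
Lower bound = max(max_job, ceil(total/3)) = max(21, 31) = 31
Ratio = 33 / 31 = 1.0645

1.0645


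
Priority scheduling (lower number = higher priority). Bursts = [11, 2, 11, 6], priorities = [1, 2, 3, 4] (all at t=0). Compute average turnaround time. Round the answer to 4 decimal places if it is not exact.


Sort by priority (ascending = highest first):
Order: [(1, 11), (2, 2), (3, 11), (4, 6)]
Completion times:
  Priority 1, burst=11, C=11
  Priority 2, burst=2, C=13
  Priority 3, burst=11, C=24
  Priority 4, burst=6, C=30
Average turnaround = 78/4 = 19.5

19.5


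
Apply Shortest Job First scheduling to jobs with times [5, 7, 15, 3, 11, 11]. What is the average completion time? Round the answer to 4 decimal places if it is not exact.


SJF order (ascending): [3, 5, 7, 11, 11, 15]
Completion times:
  Job 1: burst=3, C=3
  Job 2: burst=5, C=8
  Job 3: burst=7, C=15
  Job 4: burst=11, C=26
  Job 5: burst=11, C=37
  Job 6: burst=15, C=52
Average completion = 141/6 = 23.5

23.5


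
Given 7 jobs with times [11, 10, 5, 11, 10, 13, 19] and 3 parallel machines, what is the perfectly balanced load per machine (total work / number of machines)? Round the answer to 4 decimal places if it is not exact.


Total processing time = 11 + 10 + 5 + 11 + 10 + 13 + 19 = 79
Number of machines = 3
Ideal balanced load = 79 / 3 = 26.3333

26.3333


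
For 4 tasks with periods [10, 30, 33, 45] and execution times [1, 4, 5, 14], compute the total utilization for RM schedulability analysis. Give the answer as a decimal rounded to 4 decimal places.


Compute individual utilizations (exact fractions):
  Task 1: C/T = 1/10 (approx. 0.1)
  Task 2: C/T = 4/30 = 2/15 (approx. 0.1333)
  Task 3: C/T = 5/33 (approx. 0.1515)
  Task 4: C/T = 14/45 (approx. 0.3111)
Total utilization U = 1/10 + 2/15 + 5/33 + 14/45 = 689/990
Rounded to 4 decimal places: U = 0.6960
RM (Liu & Layland) bound for 4 tasks = 0.756828; compare with U = 689/990 (approx. 0.695960)
U <= bound, so schedulable by RM sufficient condition.

0.6960


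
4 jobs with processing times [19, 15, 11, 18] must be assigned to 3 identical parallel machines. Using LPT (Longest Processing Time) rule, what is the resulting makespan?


Sort jobs in decreasing order (LPT): [19, 18, 15, 11]
Assign each job to the least loaded machine:
  Machine 1: jobs [19], load = 19
  Machine 2: jobs [18], load = 18
  Machine 3: jobs [15, 11], load = 26
Makespan = max load = 26

26


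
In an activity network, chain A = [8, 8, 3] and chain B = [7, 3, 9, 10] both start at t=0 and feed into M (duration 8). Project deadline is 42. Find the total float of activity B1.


Forward pass: ES(B1) = sum of predecessors on chain B = 0
EF = ES + duration = 0 + 7 = 7
Backward pass: LF(M) = deadline = 42; LS(M) = 42 - 8 = 34
LF(B1) = LS(M) - sum(successors on chain B) = 34 - 22 = 12
LS = LF - duration = 12 - 7 = 5
Total float = LS - ES = 5 - 0 = 5

5


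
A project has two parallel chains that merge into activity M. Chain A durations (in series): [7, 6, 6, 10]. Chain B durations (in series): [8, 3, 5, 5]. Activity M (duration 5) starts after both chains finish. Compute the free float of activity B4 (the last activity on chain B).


ES(B4) = sum of predecessors on chain B = 16
EF(B4) = ES + duration = 16 + 5 = 21
Successor of B4 is M. ES(M) = max(sum(A), sum(B)) = max(29, 21) = 29
Free float = ES(successor) - EF(current) = 29 - 21 = 8

8


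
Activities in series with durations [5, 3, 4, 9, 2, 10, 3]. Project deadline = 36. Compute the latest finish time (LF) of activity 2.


LF(activity 2) = deadline - sum of successor durations
Successors: activities 3 through 7 with durations [4, 9, 2, 10, 3]
Sum of successor durations = 28
LF = 36 - 28 = 8

8


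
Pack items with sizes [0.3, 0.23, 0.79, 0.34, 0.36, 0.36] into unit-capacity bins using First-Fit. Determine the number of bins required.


Place items sequentially using First-Fit:
  Item 0.3 -> new Bin 1
  Item 0.23 -> Bin 1 (now 0.53)
  Item 0.79 -> new Bin 2
  Item 0.34 -> Bin 1 (now 0.87)
  Item 0.36 -> new Bin 3
  Item 0.36 -> Bin 3 (now 0.72)
Total bins used = 3

3


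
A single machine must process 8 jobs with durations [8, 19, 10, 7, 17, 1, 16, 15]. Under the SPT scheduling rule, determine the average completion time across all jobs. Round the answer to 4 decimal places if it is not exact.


Sort jobs by processing time (SPT order): [1, 7, 8, 10, 15, 16, 17, 19]
Compute completion times sequentially:
  Job 1: processing = 1, completes at 1
  Job 2: processing = 7, completes at 8
  Job 3: processing = 8, completes at 16
  Job 4: processing = 10, completes at 26
  Job 5: processing = 15, completes at 41
  Job 6: processing = 16, completes at 57
  Job 7: processing = 17, completes at 74
  Job 8: processing = 19, completes at 93
Sum of completion times = 316
Average completion time = 316/8 = 39.5

39.5


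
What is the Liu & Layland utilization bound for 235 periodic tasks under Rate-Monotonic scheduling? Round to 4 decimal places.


Compute 2^(1/235) = 1.0029539167
Subtract 1: 1.0029539167 - 1 = 0.0029539167
Multiply by n: 235 * 0.0029539167 = 0.6941704245
Round to 4 dp: 0.6942

0.6942


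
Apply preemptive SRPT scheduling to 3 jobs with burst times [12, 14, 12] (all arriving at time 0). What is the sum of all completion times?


Since all jobs arrive at t=0, SRPT equals SPT ordering.
SPT order: [12, 12, 14]
Completion times:
  Job 1: p=12, C=12
  Job 2: p=12, C=24
  Job 3: p=14, C=38
Total completion time = 12 + 24 + 38 = 74

74


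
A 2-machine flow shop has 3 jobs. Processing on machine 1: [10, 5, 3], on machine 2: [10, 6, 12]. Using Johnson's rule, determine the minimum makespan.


Apply Johnson's rule:
  Group 1 (a <= b): [(3, 3, 12), (2, 5, 6), (1, 10, 10)]
  Group 2 (a > b): []
Optimal job order: [3, 2, 1]
Schedule:
  Job 3: M1 done at 3, M2 done at 15
  Job 2: M1 done at 8, M2 done at 21
  Job 1: M1 done at 18, M2 done at 31
Makespan = 31

31


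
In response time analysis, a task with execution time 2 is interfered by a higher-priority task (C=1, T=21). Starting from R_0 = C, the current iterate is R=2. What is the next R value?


R_next = C + ceil(R_prev / T_hp) * C_hp
ceil(2 / 21) = ceil(0.0952) = 1
Interference = 1 * 1 = 1
R_next = 2 + 1 = 3

3


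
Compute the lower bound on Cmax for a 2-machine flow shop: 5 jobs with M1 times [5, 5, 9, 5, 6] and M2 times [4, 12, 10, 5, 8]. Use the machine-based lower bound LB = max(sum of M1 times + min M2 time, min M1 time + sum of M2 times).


LB1 = sum(M1 times) + min(M2 times) = 30 + 4 = 34
LB2 = min(M1 times) + sum(M2 times) = 5 + 39 = 44
Lower bound = max(LB1, LB2) = max(34, 44) = 44

44


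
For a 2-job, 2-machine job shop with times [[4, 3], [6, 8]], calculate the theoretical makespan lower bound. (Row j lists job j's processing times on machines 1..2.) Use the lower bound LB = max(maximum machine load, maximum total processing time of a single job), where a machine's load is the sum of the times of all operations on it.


Machine loads:
  Machine 1: 4 + 6 = 10
  Machine 2: 3 + 8 = 11
Max machine load = 11
Job totals:
  Job 1: 7
  Job 2: 14
Max job total = 14
Lower bound = max(11, 14) = 14

14


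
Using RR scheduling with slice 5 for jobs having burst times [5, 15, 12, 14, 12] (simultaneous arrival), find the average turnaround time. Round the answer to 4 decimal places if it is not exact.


Time quantum = 5
Execution trace:
  J1 runs 5 units, time = 5
  J2 runs 5 units, time = 10
  J3 runs 5 units, time = 15
  J4 runs 5 units, time = 20
  J5 runs 5 units, time = 25
  J2 runs 5 units, time = 30
  J3 runs 5 units, time = 35
  J4 runs 5 units, time = 40
  J5 runs 5 units, time = 45
  J2 runs 5 units, time = 50
  J3 runs 2 units, time = 52
  J4 runs 4 units, time = 56
  J5 runs 2 units, time = 58
Finish times: [5, 50, 52, 56, 58]
Average turnaround = 221/5 = 44.2

44.2


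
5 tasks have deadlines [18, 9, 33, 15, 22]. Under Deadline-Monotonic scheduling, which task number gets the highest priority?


Sort tasks by relative deadline (ascending):
  Task 2: deadline = 9
  Task 4: deadline = 15
  Task 1: deadline = 18
  Task 5: deadline = 22
  Task 3: deadline = 33
Priority order (highest first): [2, 4, 1, 5, 3]
Highest priority task = 2

2


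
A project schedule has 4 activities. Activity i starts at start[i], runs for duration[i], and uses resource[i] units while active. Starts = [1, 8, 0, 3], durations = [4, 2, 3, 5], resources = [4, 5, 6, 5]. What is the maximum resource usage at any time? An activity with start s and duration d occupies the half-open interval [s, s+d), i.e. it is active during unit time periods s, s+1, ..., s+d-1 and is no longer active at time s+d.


Each activity i is active on [start_i, start_i + duration_i).
Compute total resource usage per time slot:
  t=0: active resources = [6], total = 6
  t=1: active resources = [4, 6], total = 10
  t=2: active resources = [4, 6], total = 10
  t=3: active resources = [4, 5], total = 9
  t=4: active resources = [4, 5], total = 9
  t=5: active resources = [5], total = 5
  t=6: active resources = [5], total = 5
  t=7: active resources = [5], total = 5
  t=8: active resources = [5], total = 5
  t=9: active resources = [5], total = 5
Peak resource demand = 10

10


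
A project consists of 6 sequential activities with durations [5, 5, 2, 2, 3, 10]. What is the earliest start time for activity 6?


Activity 6 starts after activities 1 through 5 complete.
Predecessor durations: [5, 5, 2, 2, 3]
ES = 5 + 5 + 2 + 2 + 3 = 17

17


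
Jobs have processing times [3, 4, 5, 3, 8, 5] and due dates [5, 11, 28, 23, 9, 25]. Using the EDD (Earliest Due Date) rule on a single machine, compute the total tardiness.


Sort by due date (EDD order): [(3, 5), (8, 9), (4, 11), (3, 23), (5, 25), (5, 28)]
Compute completion times and tardiness:
  Job 1: p=3, d=5, C=3, tardiness=max(0,3-5)=0
  Job 2: p=8, d=9, C=11, tardiness=max(0,11-9)=2
  Job 3: p=4, d=11, C=15, tardiness=max(0,15-11)=4
  Job 4: p=3, d=23, C=18, tardiness=max(0,18-23)=0
  Job 5: p=5, d=25, C=23, tardiness=max(0,23-25)=0
  Job 6: p=5, d=28, C=28, tardiness=max(0,28-28)=0
Total tardiness = 6

6
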